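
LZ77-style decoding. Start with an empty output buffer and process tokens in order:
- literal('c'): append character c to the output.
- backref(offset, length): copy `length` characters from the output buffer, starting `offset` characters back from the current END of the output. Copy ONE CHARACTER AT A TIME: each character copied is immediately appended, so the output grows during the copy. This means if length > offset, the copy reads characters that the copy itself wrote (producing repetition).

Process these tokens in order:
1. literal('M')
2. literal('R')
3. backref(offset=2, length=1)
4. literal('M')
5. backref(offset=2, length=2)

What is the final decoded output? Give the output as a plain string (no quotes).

Token 1: literal('M'). Output: "M"
Token 2: literal('R'). Output: "MR"
Token 3: backref(off=2, len=1). Copied 'M' from pos 0. Output: "MRM"
Token 4: literal('M'). Output: "MRMM"
Token 5: backref(off=2, len=2). Copied 'MM' from pos 2. Output: "MRMMMM"

Answer: MRMMMM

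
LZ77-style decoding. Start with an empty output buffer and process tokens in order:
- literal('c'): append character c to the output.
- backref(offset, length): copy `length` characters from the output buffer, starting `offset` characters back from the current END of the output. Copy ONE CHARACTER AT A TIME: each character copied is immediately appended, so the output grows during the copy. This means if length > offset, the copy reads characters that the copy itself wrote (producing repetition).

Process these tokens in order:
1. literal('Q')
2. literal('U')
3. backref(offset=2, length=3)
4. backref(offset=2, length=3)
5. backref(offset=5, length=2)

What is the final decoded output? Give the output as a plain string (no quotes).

Token 1: literal('Q'). Output: "Q"
Token 2: literal('U'). Output: "QU"
Token 3: backref(off=2, len=3) (overlapping!). Copied 'QUQ' from pos 0. Output: "QUQUQ"
Token 4: backref(off=2, len=3) (overlapping!). Copied 'UQU' from pos 3. Output: "QUQUQUQU"
Token 5: backref(off=5, len=2). Copied 'UQ' from pos 3. Output: "QUQUQUQUUQ"

Answer: QUQUQUQUUQ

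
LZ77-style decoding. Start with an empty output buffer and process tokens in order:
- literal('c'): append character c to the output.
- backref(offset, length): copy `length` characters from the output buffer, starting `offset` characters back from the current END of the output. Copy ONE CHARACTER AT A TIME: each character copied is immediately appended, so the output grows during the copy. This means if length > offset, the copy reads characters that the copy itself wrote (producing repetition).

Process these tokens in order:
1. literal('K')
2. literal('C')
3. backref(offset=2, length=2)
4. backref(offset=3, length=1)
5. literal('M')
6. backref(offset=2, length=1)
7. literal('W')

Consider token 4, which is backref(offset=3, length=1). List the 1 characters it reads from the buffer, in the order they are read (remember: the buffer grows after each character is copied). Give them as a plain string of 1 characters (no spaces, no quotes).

Answer: C

Derivation:
Token 1: literal('K'). Output: "K"
Token 2: literal('C'). Output: "KC"
Token 3: backref(off=2, len=2). Copied 'KC' from pos 0. Output: "KCKC"
Token 4: backref(off=3, len=1). Buffer before: "KCKC" (len 4)
  byte 1: read out[1]='C', append. Buffer now: "KCKCC"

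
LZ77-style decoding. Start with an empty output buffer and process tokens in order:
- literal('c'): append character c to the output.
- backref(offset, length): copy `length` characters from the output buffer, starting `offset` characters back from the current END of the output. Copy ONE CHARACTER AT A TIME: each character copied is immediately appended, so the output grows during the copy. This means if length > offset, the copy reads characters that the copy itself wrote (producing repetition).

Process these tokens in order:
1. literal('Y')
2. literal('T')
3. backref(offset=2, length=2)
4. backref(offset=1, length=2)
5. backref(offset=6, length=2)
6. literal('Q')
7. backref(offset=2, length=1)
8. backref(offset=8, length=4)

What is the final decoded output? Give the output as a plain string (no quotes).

Answer: YTYTTTYTQTYTTT

Derivation:
Token 1: literal('Y'). Output: "Y"
Token 2: literal('T'). Output: "YT"
Token 3: backref(off=2, len=2). Copied 'YT' from pos 0. Output: "YTYT"
Token 4: backref(off=1, len=2) (overlapping!). Copied 'TT' from pos 3. Output: "YTYTTT"
Token 5: backref(off=6, len=2). Copied 'YT' from pos 0. Output: "YTYTTTYT"
Token 6: literal('Q'). Output: "YTYTTTYTQ"
Token 7: backref(off=2, len=1). Copied 'T' from pos 7. Output: "YTYTTTYTQT"
Token 8: backref(off=8, len=4). Copied 'YTTT' from pos 2. Output: "YTYTTTYTQTYTTT"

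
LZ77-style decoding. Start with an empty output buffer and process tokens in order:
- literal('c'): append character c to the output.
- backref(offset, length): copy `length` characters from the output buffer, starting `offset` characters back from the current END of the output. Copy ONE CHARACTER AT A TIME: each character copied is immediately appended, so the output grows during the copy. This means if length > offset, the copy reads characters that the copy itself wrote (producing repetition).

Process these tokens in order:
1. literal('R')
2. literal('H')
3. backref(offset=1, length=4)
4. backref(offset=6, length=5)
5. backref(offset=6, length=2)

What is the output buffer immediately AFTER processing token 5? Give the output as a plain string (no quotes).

Answer: RHHHHHRHHHHHR

Derivation:
Token 1: literal('R'). Output: "R"
Token 2: literal('H'). Output: "RH"
Token 3: backref(off=1, len=4) (overlapping!). Copied 'HHHH' from pos 1. Output: "RHHHHH"
Token 4: backref(off=6, len=5). Copied 'RHHHH' from pos 0. Output: "RHHHHHRHHHH"
Token 5: backref(off=6, len=2). Copied 'HR' from pos 5. Output: "RHHHHHRHHHHHR"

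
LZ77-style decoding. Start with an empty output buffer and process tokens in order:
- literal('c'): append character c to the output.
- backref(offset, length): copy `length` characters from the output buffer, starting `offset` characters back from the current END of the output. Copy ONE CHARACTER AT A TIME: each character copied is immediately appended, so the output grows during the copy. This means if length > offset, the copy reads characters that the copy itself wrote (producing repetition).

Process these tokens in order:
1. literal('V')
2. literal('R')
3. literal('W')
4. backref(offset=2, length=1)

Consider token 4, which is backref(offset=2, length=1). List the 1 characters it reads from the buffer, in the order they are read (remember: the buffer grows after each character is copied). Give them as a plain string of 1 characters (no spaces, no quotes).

Token 1: literal('V'). Output: "V"
Token 2: literal('R'). Output: "VR"
Token 3: literal('W'). Output: "VRW"
Token 4: backref(off=2, len=1). Buffer before: "VRW" (len 3)
  byte 1: read out[1]='R', append. Buffer now: "VRWR"

Answer: R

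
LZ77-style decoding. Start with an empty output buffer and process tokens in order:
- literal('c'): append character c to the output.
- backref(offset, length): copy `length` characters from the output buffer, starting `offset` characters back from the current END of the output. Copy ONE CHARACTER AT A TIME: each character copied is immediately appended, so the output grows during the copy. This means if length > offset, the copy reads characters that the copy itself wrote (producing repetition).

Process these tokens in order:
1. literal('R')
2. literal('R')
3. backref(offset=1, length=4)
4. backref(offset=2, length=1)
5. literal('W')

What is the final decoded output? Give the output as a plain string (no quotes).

Answer: RRRRRRRW

Derivation:
Token 1: literal('R'). Output: "R"
Token 2: literal('R'). Output: "RR"
Token 3: backref(off=1, len=4) (overlapping!). Copied 'RRRR' from pos 1. Output: "RRRRRR"
Token 4: backref(off=2, len=1). Copied 'R' from pos 4. Output: "RRRRRRR"
Token 5: literal('W'). Output: "RRRRRRRW"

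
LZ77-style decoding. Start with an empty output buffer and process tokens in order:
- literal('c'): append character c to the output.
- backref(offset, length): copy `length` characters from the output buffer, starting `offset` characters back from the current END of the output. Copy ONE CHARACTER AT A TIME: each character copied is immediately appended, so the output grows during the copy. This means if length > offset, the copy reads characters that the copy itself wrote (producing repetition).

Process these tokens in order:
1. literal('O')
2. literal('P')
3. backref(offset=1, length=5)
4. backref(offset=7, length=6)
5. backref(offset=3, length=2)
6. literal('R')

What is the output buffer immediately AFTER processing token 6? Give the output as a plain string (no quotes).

Answer: OPPPPPPOPPPPPPPR

Derivation:
Token 1: literal('O'). Output: "O"
Token 2: literal('P'). Output: "OP"
Token 3: backref(off=1, len=5) (overlapping!). Copied 'PPPPP' from pos 1. Output: "OPPPPPP"
Token 4: backref(off=7, len=6). Copied 'OPPPPP' from pos 0. Output: "OPPPPPPOPPPPP"
Token 5: backref(off=3, len=2). Copied 'PP' from pos 10. Output: "OPPPPPPOPPPPPPP"
Token 6: literal('R'). Output: "OPPPPPPOPPPPPPPR"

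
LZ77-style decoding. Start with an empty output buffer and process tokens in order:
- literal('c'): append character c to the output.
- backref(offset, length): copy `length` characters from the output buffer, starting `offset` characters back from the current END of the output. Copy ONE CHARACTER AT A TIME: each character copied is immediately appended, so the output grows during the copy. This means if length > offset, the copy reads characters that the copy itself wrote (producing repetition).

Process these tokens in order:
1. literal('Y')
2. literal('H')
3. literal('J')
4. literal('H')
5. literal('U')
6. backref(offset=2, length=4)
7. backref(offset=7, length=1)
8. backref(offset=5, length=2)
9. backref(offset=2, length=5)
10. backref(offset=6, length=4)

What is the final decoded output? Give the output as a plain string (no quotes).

Answer: YHJHUHUHUJHUHUHUHUHUH

Derivation:
Token 1: literal('Y'). Output: "Y"
Token 2: literal('H'). Output: "YH"
Token 3: literal('J'). Output: "YHJ"
Token 4: literal('H'). Output: "YHJH"
Token 5: literal('U'). Output: "YHJHU"
Token 6: backref(off=2, len=4) (overlapping!). Copied 'HUHU' from pos 3. Output: "YHJHUHUHU"
Token 7: backref(off=7, len=1). Copied 'J' from pos 2. Output: "YHJHUHUHUJ"
Token 8: backref(off=5, len=2). Copied 'HU' from pos 5. Output: "YHJHUHUHUJHU"
Token 9: backref(off=2, len=5) (overlapping!). Copied 'HUHUH' from pos 10. Output: "YHJHUHUHUJHUHUHUH"
Token 10: backref(off=6, len=4). Copied 'UHUH' from pos 11. Output: "YHJHUHUHUJHUHUHUHUHUH"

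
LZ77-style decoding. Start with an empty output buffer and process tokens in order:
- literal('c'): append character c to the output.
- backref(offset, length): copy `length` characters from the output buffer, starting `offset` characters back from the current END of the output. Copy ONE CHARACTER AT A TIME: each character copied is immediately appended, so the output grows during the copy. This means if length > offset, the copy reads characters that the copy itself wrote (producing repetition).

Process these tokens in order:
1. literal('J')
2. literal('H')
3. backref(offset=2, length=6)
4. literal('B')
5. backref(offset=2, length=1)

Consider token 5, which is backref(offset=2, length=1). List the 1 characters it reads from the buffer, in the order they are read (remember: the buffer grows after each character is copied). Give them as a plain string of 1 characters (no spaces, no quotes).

Answer: H

Derivation:
Token 1: literal('J'). Output: "J"
Token 2: literal('H'). Output: "JH"
Token 3: backref(off=2, len=6) (overlapping!). Copied 'JHJHJH' from pos 0. Output: "JHJHJHJH"
Token 4: literal('B'). Output: "JHJHJHJHB"
Token 5: backref(off=2, len=1). Buffer before: "JHJHJHJHB" (len 9)
  byte 1: read out[7]='H', append. Buffer now: "JHJHJHJHBH"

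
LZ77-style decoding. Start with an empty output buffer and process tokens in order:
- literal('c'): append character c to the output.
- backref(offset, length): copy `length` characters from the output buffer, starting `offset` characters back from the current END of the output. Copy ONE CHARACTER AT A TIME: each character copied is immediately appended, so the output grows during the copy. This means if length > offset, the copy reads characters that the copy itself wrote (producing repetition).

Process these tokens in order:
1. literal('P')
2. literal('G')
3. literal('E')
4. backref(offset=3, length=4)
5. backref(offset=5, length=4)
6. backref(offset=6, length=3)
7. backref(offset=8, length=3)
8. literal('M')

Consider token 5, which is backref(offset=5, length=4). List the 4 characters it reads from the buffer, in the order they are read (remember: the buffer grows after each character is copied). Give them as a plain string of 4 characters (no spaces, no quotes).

Answer: EPGE

Derivation:
Token 1: literal('P'). Output: "P"
Token 2: literal('G'). Output: "PG"
Token 3: literal('E'). Output: "PGE"
Token 4: backref(off=3, len=4) (overlapping!). Copied 'PGEP' from pos 0. Output: "PGEPGEP"
Token 5: backref(off=5, len=4). Buffer before: "PGEPGEP" (len 7)
  byte 1: read out[2]='E', append. Buffer now: "PGEPGEPE"
  byte 2: read out[3]='P', append. Buffer now: "PGEPGEPEP"
  byte 3: read out[4]='G', append. Buffer now: "PGEPGEPEPG"
  byte 4: read out[5]='E', append. Buffer now: "PGEPGEPEPGE"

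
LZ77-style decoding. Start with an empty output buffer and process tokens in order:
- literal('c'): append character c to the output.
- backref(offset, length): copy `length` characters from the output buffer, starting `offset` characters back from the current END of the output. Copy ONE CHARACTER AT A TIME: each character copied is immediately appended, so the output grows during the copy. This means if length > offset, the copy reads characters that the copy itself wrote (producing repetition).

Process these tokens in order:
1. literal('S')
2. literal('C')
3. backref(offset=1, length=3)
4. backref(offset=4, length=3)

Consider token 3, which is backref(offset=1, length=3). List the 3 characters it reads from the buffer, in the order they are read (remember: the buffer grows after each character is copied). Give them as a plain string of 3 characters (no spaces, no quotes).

Answer: CCC

Derivation:
Token 1: literal('S'). Output: "S"
Token 2: literal('C'). Output: "SC"
Token 3: backref(off=1, len=3). Buffer before: "SC" (len 2)
  byte 1: read out[1]='C', append. Buffer now: "SCC"
  byte 2: read out[2]='C', append. Buffer now: "SCCC"
  byte 3: read out[3]='C', append. Buffer now: "SCCCC"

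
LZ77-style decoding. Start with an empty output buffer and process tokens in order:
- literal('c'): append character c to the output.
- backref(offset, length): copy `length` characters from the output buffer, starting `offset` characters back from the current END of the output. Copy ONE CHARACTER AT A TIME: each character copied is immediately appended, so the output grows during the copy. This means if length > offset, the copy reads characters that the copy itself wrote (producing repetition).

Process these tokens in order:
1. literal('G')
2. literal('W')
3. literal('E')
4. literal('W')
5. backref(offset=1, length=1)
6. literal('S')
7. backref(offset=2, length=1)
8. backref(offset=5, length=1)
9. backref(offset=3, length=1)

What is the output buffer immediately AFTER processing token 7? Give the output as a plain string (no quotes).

Token 1: literal('G'). Output: "G"
Token 2: literal('W'). Output: "GW"
Token 3: literal('E'). Output: "GWE"
Token 4: literal('W'). Output: "GWEW"
Token 5: backref(off=1, len=1). Copied 'W' from pos 3. Output: "GWEWW"
Token 6: literal('S'). Output: "GWEWWS"
Token 7: backref(off=2, len=1). Copied 'W' from pos 4. Output: "GWEWWSW"

Answer: GWEWWSW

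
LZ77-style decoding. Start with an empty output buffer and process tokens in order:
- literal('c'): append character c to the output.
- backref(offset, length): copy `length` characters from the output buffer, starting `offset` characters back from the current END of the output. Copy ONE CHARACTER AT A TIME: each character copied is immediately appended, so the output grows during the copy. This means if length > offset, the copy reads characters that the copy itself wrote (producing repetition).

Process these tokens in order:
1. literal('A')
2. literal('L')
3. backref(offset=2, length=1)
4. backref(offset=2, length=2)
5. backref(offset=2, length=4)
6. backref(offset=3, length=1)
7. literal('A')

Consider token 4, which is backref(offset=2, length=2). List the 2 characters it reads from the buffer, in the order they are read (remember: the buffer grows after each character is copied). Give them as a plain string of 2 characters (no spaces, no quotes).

Answer: LA

Derivation:
Token 1: literal('A'). Output: "A"
Token 2: literal('L'). Output: "AL"
Token 3: backref(off=2, len=1). Copied 'A' from pos 0. Output: "ALA"
Token 4: backref(off=2, len=2). Buffer before: "ALA" (len 3)
  byte 1: read out[1]='L', append. Buffer now: "ALAL"
  byte 2: read out[2]='A', append. Buffer now: "ALALA"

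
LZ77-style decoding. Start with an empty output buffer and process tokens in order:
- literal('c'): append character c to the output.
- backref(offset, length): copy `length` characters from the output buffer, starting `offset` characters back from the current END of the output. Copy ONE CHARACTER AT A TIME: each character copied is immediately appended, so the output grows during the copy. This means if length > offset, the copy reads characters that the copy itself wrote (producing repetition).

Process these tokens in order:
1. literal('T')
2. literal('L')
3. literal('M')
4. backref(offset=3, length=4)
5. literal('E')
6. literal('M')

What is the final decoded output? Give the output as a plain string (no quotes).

Answer: TLMTLMTEM

Derivation:
Token 1: literal('T'). Output: "T"
Token 2: literal('L'). Output: "TL"
Token 3: literal('M'). Output: "TLM"
Token 4: backref(off=3, len=4) (overlapping!). Copied 'TLMT' from pos 0. Output: "TLMTLMT"
Token 5: literal('E'). Output: "TLMTLMTE"
Token 6: literal('M'). Output: "TLMTLMTEM"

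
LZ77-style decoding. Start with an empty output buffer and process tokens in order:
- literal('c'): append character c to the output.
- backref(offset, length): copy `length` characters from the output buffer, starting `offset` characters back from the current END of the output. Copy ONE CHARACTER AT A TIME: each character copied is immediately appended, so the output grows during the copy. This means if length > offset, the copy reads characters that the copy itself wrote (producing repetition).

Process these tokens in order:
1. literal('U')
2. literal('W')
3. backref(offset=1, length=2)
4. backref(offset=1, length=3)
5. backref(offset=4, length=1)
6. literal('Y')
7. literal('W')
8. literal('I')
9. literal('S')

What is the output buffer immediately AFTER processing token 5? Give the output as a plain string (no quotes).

Answer: UWWWWWWW

Derivation:
Token 1: literal('U'). Output: "U"
Token 2: literal('W'). Output: "UW"
Token 3: backref(off=1, len=2) (overlapping!). Copied 'WW' from pos 1. Output: "UWWW"
Token 4: backref(off=1, len=3) (overlapping!). Copied 'WWW' from pos 3. Output: "UWWWWWW"
Token 5: backref(off=4, len=1). Copied 'W' from pos 3. Output: "UWWWWWWW"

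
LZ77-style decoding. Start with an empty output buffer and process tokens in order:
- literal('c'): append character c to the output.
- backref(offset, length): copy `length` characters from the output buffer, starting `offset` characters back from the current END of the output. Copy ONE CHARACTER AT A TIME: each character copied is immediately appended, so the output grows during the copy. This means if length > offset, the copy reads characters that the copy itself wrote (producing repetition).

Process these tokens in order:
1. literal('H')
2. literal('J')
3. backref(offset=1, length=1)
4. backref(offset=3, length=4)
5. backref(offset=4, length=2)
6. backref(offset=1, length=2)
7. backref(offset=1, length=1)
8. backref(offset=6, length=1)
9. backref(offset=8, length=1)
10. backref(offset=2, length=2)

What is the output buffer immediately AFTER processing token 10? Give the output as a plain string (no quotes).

Token 1: literal('H'). Output: "H"
Token 2: literal('J'). Output: "HJ"
Token 3: backref(off=1, len=1). Copied 'J' from pos 1. Output: "HJJ"
Token 4: backref(off=3, len=4) (overlapping!). Copied 'HJJH' from pos 0. Output: "HJJHJJH"
Token 5: backref(off=4, len=2). Copied 'HJ' from pos 3. Output: "HJJHJJHHJ"
Token 6: backref(off=1, len=2) (overlapping!). Copied 'JJ' from pos 8. Output: "HJJHJJHHJJJ"
Token 7: backref(off=1, len=1). Copied 'J' from pos 10. Output: "HJJHJJHHJJJJ"
Token 8: backref(off=6, len=1). Copied 'H' from pos 6. Output: "HJJHJJHHJJJJH"
Token 9: backref(off=8, len=1). Copied 'J' from pos 5. Output: "HJJHJJHHJJJJHJ"
Token 10: backref(off=2, len=2). Copied 'HJ' from pos 12. Output: "HJJHJJHHJJJJHJHJ"

Answer: HJJHJJHHJJJJHJHJ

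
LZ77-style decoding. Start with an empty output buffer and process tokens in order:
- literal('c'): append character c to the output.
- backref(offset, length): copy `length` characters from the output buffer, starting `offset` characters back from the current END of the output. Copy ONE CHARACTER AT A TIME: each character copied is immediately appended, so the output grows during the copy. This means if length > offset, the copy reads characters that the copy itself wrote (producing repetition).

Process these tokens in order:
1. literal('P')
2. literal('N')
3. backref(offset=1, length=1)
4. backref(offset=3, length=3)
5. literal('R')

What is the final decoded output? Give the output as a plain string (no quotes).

Answer: PNNPNNR

Derivation:
Token 1: literal('P'). Output: "P"
Token 2: literal('N'). Output: "PN"
Token 3: backref(off=1, len=1). Copied 'N' from pos 1. Output: "PNN"
Token 4: backref(off=3, len=3). Copied 'PNN' from pos 0. Output: "PNNPNN"
Token 5: literal('R'). Output: "PNNPNNR"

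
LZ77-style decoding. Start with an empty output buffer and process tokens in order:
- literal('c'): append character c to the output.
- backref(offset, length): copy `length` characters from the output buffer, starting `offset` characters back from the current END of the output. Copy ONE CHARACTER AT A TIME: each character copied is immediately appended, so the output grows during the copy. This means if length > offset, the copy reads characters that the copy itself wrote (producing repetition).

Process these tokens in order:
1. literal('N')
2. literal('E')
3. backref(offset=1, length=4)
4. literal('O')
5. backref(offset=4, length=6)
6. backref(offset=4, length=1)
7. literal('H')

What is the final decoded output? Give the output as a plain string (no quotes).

Token 1: literal('N'). Output: "N"
Token 2: literal('E'). Output: "NE"
Token 3: backref(off=1, len=4) (overlapping!). Copied 'EEEE' from pos 1. Output: "NEEEEE"
Token 4: literal('O'). Output: "NEEEEEO"
Token 5: backref(off=4, len=6) (overlapping!). Copied 'EEEOEE' from pos 3. Output: "NEEEEEOEEEOEE"
Token 6: backref(off=4, len=1). Copied 'E' from pos 9. Output: "NEEEEEOEEEOEEE"
Token 7: literal('H'). Output: "NEEEEEOEEEOEEEH"

Answer: NEEEEEOEEEOEEEH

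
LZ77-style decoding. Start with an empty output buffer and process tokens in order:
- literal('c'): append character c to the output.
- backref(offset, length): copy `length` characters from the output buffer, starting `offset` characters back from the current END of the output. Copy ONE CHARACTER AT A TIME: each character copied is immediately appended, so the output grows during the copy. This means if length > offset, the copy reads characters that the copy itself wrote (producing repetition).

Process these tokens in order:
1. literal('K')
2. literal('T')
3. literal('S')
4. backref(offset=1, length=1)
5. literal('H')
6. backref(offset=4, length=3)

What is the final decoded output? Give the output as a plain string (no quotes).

Answer: KTSSHTSS

Derivation:
Token 1: literal('K'). Output: "K"
Token 2: literal('T'). Output: "KT"
Token 3: literal('S'). Output: "KTS"
Token 4: backref(off=1, len=1). Copied 'S' from pos 2. Output: "KTSS"
Token 5: literal('H'). Output: "KTSSH"
Token 6: backref(off=4, len=3). Copied 'TSS' from pos 1. Output: "KTSSHTSS"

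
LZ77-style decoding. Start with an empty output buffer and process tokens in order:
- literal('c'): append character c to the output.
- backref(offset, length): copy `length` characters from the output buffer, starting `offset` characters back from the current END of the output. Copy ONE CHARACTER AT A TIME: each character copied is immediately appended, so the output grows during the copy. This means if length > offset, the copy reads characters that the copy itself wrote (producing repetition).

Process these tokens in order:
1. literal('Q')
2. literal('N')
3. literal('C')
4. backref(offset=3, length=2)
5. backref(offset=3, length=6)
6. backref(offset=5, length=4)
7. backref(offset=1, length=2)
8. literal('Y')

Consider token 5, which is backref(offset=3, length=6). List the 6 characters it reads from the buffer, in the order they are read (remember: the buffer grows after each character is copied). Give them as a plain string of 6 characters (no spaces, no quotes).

Answer: CQNCQN

Derivation:
Token 1: literal('Q'). Output: "Q"
Token 2: literal('N'). Output: "QN"
Token 3: literal('C'). Output: "QNC"
Token 4: backref(off=3, len=2). Copied 'QN' from pos 0. Output: "QNCQN"
Token 5: backref(off=3, len=6). Buffer before: "QNCQN" (len 5)
  byte 1: read out[2]='C', append. Buffer now: "QNCQNC"
  byte 2: read out[3]='Q', append. Buffer now: "QNCQNCQ"
  byte 3: read out[4]='N', append. Buffer now: "QNCQNCQN"
  byte 4: read out[5]='C', append. Buffer now: "QNCQNCQNC"
  byte 5: read out[6]='Q', append. Buffer now: "QNCQNCQNCQ"
  byte 6: read out[7]='N', append. Buffer now: "QNCQNCQNCQN"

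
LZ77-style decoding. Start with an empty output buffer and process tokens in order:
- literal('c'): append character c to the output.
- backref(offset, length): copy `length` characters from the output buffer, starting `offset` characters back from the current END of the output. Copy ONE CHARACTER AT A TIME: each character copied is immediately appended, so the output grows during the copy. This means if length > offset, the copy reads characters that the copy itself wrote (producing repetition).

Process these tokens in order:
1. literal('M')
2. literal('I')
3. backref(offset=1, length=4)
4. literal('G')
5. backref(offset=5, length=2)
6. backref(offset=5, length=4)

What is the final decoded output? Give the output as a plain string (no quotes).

Token 1: literal('M'). Output: "M"
Token 2: literal('I'). Output: "MI"
Token 3: backref(off=1, len=4) (overlapping!). Copied 'IIII' from pos 1. Output: "MIIIII"
Token 4: literal('G'). Output: "MIIIIIG"
Token 5: backref(off=5, len=2). Copied 'II' from pos 2. Output: "MIIIIIGII"
Token 6: backref(off=5, len=4). Copied 'IIGI' from pos 4. Output: "MIIIIIGIIIIGI"

Answer: MIIIIIGIIIIGI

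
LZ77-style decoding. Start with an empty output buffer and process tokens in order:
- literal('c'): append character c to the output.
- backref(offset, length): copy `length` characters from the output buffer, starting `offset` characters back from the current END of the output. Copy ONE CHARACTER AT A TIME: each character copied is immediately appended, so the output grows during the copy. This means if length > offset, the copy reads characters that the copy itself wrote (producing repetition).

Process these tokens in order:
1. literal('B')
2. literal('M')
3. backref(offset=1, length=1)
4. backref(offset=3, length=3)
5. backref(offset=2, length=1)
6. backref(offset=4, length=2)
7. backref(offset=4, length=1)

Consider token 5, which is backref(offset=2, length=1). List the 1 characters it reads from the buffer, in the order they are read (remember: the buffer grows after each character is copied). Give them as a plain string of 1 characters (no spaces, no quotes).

Answer: M

Derivation:
Token 1: literal('B'). Output: "B"
Token 2: literal('M'). Output: "BM"
Token 3: backref(off=1, len=1). Copied 'M' from pos 1. Output: "BMM"
Token 4: backref(off=3, len=3). Copied 'BMM' from pos 0. Output: "BMMBMM"
Token 5: backref(off=2, len=1). Buffer before: "BMMBMM" (len 6)
  byte 1: read out[4]='M', append. Buffer now: "BMMBMMM"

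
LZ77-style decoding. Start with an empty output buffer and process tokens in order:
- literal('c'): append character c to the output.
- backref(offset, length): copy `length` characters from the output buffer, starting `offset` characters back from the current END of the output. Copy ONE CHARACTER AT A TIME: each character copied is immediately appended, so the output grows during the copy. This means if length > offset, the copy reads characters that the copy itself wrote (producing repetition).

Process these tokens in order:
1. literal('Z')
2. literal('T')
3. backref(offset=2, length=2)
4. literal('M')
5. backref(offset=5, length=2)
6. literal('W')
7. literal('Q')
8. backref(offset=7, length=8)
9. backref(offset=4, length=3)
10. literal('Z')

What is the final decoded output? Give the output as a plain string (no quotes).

Answer: ZTZTMZTWQZTMZTWQZTWQZ

Derivation:
Token 1: literal('Z'). Output: "Z"
Token 2: literal('T'). Output: "ZT"
Token 3: backref(off=2, len=2). Copied 'ZT' from pos 0. Output: "ZTZT"
Token 4: literal('M'). Output: "ZTZTM"
Token 5: backref(off=5, len=2). Copied 'ZT' from pos 0. Output: "ZTZTMZT"
Token 6: literal('W'). Output: "ZTZTMZTW"
Token 7: literal('Q'). Output: "ZTZTMZTWQ"
Token 8: backref(off=7, len=8) (overlapping!). Copied 'ZTMZTWQZ' from pos 2. Output: "ZTZTMZTWQZTMZTWQZ"
Token 9: backref(off=4, len=3). Copied 'TWQ' from pos 13. Output: "ZTZTMZTWQZTMZTWQZTWQ"
Token 10: literal('Z'). Output: "ZTZTMZTWQZTMZTWQZTWQZ"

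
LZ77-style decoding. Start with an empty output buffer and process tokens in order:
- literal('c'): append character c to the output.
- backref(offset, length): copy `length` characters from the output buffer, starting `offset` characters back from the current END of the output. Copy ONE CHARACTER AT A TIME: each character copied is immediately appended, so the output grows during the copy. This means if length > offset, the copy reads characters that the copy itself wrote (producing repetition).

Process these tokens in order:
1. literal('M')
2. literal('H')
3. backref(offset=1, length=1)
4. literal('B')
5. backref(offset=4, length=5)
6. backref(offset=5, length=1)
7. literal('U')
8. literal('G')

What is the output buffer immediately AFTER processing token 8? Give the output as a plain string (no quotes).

Token 1: literal('M'). Output: "M"
Token 2: literal('H'). Output: "MH"
Token 3: backref(off=1, len=1). Copied 'H' from pos 1. Output: "MHH"
Token 4: literal('B'). Output: "MHHB"
Token 5: backref(off=4, len=5) (overlapping!). Copied 'MHHBM' from pos 0. Output: "MHHBMHHBM"
Token 6: backref(off=5, len=1). Copied 'M' from pos 4. Output: "MHHBMHHBMM"
Token 7: literal('U'). Output: "MHHBMHHBMMU"
Token 8: literal('G'). Output: "MHHBMHHBMMUG"

Answer: MHHBMHHBMMUG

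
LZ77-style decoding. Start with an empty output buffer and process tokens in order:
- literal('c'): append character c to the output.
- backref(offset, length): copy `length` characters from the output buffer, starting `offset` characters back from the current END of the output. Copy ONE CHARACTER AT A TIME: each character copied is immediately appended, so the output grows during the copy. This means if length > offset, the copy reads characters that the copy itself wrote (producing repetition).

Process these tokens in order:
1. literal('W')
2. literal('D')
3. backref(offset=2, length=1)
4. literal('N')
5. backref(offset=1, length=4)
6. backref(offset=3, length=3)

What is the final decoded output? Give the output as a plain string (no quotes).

Token 1: literal('W'). Output: "W"
Token 2: literal('D'). Output: "WD"
Token 3: backref(off=2, len=1). Copied 'W' from pos 0. Output: "WDW"
Token 4: literal('N'). Output: "WDWN"
Token 5: backref(off=1, len=4) (overlapping!). Copied 'NNNN' from pos 3. Output: "WDWNNNNN"
Token 6: backref(off=3, len=3). Copied 'NNN' from pos 5. Output: "WDWNNNNNNNN"

Answer: WDWNNNNNNNN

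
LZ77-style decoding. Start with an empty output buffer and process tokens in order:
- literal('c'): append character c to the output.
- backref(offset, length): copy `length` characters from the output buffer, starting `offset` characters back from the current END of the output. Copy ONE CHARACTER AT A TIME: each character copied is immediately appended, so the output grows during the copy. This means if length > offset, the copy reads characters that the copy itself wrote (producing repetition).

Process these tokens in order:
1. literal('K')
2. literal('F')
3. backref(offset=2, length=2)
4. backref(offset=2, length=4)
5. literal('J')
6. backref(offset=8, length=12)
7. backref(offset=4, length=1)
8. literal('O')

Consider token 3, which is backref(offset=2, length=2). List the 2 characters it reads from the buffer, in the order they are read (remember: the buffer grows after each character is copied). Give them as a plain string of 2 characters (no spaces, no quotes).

Answer: KF

Derivation:
Token 1: literal('K'). Output: "K"
Token 2: literal('F'). Output: "KF"
Token 3: backref(off=2, len=2). Buffer before: "KF" (len 2)
  byte 1: read out[0]='K', append. Buffer now: "KFK"
  byte 2: read out[1]='F', append. Buffer now: "KFKF"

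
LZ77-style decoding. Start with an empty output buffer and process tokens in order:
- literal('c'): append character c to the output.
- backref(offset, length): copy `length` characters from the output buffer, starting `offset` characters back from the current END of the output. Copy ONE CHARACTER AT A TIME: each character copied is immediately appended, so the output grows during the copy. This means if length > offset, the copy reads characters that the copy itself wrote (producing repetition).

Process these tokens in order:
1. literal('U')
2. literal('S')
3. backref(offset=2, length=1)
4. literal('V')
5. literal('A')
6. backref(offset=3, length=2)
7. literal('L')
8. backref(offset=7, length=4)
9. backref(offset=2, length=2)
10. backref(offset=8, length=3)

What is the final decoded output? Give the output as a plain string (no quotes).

Answer: USUVAUVLSUVAVAVLS

Derivation:
Token 1: literal('U'). Output: "U"
Token 2: literal('S'). Output: "US"
Token 3: backref(off=2, len=1). Copied 'U' from pos 0. Output: "USU"
Token 4: literal('V'). Output: "USUV"
Token 5: literal('A'). Output: "USUVA"
Token 6: backref(off=3, len=2). Copied 'UV' from pos 2. Output: "USUVAUV"
Token 7: literal('L'). Output: "USUVAUVL"
Token 8: backref(off=7, len=4). Copied 'SUVA' from pos 1. Output: "USUVAUVLSUVA"
Token 9: backref(off=2, len=2). Copied 'VA' from pos 10. Output: "USUVAUVLSUVAVA"
Token 10: backref(off=8, len=3). Copied 'VLS' from pos 6. Output: "USUVAUVLSUVAVAVLS"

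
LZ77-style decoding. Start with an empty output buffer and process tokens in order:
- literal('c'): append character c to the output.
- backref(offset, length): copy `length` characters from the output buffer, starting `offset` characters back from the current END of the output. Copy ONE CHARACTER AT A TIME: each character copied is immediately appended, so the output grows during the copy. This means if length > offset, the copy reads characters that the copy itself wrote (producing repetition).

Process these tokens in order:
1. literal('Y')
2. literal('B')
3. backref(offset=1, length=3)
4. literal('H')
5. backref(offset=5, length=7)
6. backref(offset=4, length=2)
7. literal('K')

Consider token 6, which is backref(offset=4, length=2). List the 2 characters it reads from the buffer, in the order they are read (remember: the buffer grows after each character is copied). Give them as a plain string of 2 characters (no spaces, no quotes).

Token 1: literal('Y'). Output: "Y"
Token 2: literal('B'). Output: "YB"
Token 3: backref(off=1, len=3) (overlapping!). Copied 'BBB' from pos 1. Output: "YBBBB"
Token 4: literal('H'). Output: "YBBBBH"
Token 5: backref(off=5, len=7) (overlapping!). Copied 'BBBBHBB' from pos 1. Output: "YBBBBHBBBBHBB"
Token 6: backref(off=4, len=2). Buffer before: "YBBBBHBBBBHBB" (len 13)
  byte 1: read out[9]='B', append. Buffer now: "YBBBBHBBBBHBBB"
  byte 2: read out[10]='H', append. Buffer now: "YBBBBHBBBBHBBBH"

Answer: BH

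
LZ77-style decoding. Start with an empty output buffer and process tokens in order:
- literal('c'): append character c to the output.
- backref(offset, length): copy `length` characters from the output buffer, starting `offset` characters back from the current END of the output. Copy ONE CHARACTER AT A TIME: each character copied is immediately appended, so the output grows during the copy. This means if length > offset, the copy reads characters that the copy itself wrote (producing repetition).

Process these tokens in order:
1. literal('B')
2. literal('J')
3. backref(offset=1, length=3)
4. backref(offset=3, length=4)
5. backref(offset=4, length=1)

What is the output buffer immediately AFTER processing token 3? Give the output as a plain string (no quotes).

Answer: BJJJJ

Derivation:
Token 1: literal('B'). Output: "B"
Token 2: literal('J'). Output: "BJ"
Token 3: backref(off=1, len=3) (overlapping!). Copied 'JJJ' from pos 1. Output: "BJJJJ"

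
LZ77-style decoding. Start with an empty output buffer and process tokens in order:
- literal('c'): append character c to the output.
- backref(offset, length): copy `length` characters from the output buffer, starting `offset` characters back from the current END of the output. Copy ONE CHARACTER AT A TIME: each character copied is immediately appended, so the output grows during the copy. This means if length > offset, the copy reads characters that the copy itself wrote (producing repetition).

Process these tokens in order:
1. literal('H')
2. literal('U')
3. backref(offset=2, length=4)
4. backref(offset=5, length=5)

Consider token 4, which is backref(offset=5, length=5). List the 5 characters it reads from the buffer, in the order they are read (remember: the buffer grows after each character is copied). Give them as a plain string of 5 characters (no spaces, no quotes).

Token 1: literal('H'). Output: "H"
Token 2: literal('U'). Output: "HU"
Token 3: backref(off=2, len=4) (overlapping!). Copied 'HUHU' from pos 0. Output: "HUHUHU"
Token 4: backref(off=5, len=5). Buffer before: "HUHUHU" (len 6)
  byte 1: read out[1]='U', append. Buffer now: "HUHUHUU"
  byte 2: read out[2]='H', append. Buffer now: "HUHUHUUH"
  byte 3: read out[3]='U', append. Buffer now: "HUHUHUUHU"
  byte 4: read out[4]='H', append. Buffer now: "HUHUHUUHUH"
  byte 5: read out[5]='U', append. Buffer now: "HUHUHUUHUHU"

Answer: UHUHU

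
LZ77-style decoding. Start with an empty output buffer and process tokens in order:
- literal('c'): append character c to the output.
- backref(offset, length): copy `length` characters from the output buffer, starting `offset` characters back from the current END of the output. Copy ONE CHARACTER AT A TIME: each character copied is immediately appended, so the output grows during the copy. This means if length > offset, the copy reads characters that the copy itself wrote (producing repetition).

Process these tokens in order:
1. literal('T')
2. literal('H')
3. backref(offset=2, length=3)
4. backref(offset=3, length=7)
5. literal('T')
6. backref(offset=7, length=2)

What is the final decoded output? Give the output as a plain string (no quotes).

Token 1: literal('T'). Output: "T"
Token 2: literal('H'). Output: "TH"
Token 3: backref(off=2, len=3) (overlapping!). Copied 'THT' from pos 0. Output: "THTHT"
Token 4: backref(off=3, len=7) (overlapping!). Copied 'THTTHTT' from pos 2. Output: "THTHTTHTTHTT"
Token 5: literal('T'). Output: "THTHTTHTTHTTT"
Token 6: backref(off=7, len=2). Copied 'HT' from pos 6. Output: "THTHTTHTTHTTTHT"

Answer: THTHTTHTTHTTTHT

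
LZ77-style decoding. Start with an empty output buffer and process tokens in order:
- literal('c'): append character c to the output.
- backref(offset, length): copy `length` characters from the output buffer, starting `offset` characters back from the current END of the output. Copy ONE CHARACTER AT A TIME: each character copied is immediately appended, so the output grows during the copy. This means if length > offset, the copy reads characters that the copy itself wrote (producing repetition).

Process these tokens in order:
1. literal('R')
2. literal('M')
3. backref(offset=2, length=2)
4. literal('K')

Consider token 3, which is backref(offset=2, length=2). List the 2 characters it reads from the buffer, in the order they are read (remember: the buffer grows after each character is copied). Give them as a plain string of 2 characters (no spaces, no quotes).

Token 1: literal('R'). Output: "R"
Token 2: literal('M'). Output: "RM"
Token 3: backref(off=2, len=2). Buffer before: "RM" (len 2)
  byte 1: read out[0]='R', append. Buffer now: "RMR"
  byte 2: read out[1]='M', append. Buffer now: "RMRM"

Answer: RM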